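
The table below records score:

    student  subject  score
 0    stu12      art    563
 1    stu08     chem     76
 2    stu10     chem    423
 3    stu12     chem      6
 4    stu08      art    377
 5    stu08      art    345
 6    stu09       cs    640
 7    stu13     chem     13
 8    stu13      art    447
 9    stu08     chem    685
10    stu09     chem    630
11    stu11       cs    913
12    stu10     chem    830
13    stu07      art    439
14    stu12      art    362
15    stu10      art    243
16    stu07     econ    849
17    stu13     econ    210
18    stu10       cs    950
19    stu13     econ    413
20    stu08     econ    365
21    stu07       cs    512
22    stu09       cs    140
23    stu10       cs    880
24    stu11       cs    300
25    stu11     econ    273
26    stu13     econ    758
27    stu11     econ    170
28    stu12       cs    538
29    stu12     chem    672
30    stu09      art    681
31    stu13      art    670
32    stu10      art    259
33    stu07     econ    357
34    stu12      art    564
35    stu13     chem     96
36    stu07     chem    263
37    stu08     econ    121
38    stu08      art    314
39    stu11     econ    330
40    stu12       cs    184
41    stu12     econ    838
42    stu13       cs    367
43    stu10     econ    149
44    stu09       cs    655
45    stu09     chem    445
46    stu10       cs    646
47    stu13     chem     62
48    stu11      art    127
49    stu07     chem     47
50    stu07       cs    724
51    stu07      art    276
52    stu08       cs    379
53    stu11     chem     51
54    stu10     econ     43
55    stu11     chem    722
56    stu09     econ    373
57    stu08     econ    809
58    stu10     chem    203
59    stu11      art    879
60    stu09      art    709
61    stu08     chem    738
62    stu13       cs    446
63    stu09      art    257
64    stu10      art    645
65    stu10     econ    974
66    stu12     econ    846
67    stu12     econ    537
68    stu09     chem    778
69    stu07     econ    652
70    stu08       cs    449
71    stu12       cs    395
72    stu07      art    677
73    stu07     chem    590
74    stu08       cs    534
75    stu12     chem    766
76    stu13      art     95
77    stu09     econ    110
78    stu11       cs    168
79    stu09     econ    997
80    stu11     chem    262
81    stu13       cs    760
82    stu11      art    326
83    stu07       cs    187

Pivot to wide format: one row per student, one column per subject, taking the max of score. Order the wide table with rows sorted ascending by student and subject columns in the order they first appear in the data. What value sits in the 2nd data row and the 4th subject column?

809

With rows sorted ascending by student, row 2 is student=stu08. subject columns in first-appearance order: art, chem, cs, econ; column 4 is econ.
Long rows with student=stu08, subject=econ: max(365, 121, 809) = 809.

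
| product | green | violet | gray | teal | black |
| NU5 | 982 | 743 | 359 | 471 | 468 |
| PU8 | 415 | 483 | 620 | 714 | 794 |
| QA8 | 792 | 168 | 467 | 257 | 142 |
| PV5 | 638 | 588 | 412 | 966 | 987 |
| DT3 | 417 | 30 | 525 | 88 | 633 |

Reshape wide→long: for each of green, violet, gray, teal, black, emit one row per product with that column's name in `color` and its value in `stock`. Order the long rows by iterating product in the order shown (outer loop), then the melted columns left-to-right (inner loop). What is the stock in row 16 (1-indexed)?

25 rows total (5 × 5). Row 16: index ⌊(16-1)/5⌋ = 3 into product → PV5; (16-1) mod 5 = 0 into the melted columns → green.
So row 16 is (PV5, green, 638); stock = 638.

638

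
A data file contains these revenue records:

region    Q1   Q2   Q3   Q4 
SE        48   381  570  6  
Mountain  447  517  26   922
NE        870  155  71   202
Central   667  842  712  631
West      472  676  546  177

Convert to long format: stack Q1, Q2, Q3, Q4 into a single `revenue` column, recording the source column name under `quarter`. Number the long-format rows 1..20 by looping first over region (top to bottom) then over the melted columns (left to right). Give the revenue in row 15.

20 rows total (5 × 4). Row 15: index ⌊(15-1)/4⌋ = 3 into region → Central; (15-1) mod 4 = 2 into the melted columns → Q3.
So row 15 is (Central, Q3, 712); revenue = 712.

712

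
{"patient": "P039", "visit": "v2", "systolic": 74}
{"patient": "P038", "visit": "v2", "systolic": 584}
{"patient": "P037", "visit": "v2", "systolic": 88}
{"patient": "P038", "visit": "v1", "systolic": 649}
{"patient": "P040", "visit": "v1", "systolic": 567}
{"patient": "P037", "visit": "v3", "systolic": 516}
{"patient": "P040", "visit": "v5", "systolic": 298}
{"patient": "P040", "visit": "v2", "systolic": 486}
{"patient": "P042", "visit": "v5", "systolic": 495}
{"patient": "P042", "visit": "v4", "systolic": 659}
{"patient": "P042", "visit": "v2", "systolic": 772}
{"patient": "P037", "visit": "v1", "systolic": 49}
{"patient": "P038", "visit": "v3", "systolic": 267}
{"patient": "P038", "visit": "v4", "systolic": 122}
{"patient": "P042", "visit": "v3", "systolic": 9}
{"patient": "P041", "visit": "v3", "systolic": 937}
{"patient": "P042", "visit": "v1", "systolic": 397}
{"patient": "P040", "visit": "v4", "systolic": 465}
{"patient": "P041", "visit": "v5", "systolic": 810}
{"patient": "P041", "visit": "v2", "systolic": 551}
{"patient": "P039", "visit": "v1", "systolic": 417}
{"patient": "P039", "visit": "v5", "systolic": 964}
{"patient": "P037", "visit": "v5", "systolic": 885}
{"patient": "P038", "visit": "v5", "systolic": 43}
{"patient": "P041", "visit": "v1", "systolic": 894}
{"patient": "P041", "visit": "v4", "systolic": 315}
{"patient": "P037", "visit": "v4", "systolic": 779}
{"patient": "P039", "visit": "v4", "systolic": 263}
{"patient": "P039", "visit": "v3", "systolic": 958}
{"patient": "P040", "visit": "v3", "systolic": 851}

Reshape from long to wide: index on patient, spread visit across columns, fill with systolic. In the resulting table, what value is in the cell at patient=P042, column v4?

659

Wide layout: rows indexed by patient, columns are the 5 distinct visit values (v2, v1, v3, v5, v4).
Cell (patient=P042, visit=v4) draws from the long row where patient=P042 and visit=v4, which has systolic=659.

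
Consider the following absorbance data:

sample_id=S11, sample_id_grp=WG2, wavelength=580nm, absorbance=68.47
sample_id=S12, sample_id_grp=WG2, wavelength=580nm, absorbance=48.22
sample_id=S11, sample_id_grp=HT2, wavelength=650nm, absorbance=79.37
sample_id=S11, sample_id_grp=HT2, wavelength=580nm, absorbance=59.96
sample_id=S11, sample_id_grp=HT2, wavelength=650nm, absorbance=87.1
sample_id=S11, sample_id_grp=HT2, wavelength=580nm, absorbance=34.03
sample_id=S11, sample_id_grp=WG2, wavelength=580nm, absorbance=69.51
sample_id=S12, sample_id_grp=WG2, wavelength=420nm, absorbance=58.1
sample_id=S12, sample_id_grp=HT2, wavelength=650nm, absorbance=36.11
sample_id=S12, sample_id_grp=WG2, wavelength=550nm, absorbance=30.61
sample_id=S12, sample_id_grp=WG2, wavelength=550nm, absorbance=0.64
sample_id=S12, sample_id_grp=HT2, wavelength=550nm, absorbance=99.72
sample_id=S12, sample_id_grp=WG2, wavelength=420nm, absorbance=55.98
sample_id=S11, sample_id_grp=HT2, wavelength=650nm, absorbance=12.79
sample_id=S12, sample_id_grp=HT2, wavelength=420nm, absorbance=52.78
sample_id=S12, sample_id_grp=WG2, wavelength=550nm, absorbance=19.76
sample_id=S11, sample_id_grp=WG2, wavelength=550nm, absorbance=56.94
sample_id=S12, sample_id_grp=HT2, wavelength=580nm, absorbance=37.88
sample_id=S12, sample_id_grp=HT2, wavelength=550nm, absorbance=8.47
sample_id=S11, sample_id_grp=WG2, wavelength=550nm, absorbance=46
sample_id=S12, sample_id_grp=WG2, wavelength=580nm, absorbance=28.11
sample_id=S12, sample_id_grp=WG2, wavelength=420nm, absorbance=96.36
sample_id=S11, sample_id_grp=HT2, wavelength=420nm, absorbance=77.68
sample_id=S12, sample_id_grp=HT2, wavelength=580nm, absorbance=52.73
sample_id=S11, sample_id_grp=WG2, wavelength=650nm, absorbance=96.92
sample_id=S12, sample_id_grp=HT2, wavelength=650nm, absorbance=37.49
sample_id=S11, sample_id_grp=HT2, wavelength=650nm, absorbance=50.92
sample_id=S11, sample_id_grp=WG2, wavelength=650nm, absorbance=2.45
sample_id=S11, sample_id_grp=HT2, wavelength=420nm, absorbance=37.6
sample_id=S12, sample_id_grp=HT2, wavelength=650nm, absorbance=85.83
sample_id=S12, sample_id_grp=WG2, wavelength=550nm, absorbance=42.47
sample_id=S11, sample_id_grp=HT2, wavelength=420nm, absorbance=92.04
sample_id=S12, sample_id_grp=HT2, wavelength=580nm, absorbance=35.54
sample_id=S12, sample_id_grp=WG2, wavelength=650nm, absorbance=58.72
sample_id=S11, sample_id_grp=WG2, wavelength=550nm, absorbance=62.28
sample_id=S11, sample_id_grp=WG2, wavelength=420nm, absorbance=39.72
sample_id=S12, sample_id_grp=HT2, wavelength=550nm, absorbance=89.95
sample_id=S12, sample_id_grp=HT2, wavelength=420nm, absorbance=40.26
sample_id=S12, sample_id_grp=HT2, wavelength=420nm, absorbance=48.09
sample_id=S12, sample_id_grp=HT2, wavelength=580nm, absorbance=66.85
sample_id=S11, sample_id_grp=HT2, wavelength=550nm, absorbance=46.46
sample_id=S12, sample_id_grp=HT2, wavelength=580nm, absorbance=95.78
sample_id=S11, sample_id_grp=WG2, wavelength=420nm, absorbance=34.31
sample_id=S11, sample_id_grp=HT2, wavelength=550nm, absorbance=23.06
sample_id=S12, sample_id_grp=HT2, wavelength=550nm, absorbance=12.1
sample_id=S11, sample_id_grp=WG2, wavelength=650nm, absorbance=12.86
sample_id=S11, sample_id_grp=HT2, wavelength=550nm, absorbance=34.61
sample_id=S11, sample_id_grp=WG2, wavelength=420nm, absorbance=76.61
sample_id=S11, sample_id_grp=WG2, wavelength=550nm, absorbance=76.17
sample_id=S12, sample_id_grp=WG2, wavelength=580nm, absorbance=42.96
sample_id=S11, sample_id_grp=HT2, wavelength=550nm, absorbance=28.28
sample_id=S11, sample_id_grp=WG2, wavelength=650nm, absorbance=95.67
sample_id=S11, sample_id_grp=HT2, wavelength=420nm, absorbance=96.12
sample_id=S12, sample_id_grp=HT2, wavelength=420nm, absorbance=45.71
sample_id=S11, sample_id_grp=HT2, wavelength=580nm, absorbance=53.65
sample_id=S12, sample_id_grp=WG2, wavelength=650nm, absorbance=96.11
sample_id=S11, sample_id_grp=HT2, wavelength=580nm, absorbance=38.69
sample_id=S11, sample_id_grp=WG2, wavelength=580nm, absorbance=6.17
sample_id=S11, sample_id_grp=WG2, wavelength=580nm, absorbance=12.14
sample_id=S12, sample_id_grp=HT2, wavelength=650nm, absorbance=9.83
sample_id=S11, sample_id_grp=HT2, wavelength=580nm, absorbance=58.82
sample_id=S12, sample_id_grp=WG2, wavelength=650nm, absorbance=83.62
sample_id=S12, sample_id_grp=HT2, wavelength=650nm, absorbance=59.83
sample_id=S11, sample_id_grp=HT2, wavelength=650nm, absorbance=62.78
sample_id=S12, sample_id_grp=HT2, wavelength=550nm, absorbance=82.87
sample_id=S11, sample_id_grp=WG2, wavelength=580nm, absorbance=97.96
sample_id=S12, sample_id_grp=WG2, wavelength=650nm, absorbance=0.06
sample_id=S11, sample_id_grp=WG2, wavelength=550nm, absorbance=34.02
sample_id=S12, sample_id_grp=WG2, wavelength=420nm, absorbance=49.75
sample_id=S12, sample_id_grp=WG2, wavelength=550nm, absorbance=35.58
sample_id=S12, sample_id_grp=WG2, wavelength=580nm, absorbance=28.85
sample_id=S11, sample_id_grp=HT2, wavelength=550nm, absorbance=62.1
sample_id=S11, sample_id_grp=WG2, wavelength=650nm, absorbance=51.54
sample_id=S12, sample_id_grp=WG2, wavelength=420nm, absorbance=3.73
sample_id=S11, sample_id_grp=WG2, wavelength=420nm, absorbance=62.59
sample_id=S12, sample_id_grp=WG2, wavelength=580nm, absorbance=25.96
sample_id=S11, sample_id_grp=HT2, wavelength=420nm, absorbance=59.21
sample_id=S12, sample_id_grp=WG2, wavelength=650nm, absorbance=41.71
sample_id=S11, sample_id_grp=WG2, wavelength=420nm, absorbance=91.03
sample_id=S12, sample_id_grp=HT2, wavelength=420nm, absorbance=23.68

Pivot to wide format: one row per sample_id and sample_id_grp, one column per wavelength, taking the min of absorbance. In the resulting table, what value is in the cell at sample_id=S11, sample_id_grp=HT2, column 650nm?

12.79

Rows with sample_id=S11, sample_id_grp=HT2 and wavelength=650nm: absorbance values are 79.37, 87.1, 12.79, 50.92, 62.78.
min(79.37, 87.1, 12.79, 50.92, 62.78) = 12.79.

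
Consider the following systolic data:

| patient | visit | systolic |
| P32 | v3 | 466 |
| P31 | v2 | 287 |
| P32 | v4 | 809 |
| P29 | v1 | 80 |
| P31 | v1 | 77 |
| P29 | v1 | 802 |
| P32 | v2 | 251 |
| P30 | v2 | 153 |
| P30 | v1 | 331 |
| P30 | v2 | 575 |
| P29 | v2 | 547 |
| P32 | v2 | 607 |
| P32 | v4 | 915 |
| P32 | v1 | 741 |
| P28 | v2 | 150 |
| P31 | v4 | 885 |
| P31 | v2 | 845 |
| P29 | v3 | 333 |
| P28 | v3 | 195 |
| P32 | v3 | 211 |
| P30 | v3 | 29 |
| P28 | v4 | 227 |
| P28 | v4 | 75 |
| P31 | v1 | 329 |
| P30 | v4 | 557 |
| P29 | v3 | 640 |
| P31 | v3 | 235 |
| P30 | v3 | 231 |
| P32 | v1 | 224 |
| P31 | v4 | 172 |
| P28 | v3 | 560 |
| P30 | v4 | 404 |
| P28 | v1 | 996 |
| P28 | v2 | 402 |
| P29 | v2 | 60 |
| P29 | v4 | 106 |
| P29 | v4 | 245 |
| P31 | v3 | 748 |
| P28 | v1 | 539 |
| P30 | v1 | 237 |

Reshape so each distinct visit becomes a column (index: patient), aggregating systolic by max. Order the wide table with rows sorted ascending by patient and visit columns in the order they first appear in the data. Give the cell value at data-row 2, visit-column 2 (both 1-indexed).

547

With rows sorted ascending by patient, row 2 is patient=P29. visit columns in first-appearance order: v3, v2, v4, v1; column 2 is v2.
Long rows with patient=P29, visit=v2: max(547, 60) = 547.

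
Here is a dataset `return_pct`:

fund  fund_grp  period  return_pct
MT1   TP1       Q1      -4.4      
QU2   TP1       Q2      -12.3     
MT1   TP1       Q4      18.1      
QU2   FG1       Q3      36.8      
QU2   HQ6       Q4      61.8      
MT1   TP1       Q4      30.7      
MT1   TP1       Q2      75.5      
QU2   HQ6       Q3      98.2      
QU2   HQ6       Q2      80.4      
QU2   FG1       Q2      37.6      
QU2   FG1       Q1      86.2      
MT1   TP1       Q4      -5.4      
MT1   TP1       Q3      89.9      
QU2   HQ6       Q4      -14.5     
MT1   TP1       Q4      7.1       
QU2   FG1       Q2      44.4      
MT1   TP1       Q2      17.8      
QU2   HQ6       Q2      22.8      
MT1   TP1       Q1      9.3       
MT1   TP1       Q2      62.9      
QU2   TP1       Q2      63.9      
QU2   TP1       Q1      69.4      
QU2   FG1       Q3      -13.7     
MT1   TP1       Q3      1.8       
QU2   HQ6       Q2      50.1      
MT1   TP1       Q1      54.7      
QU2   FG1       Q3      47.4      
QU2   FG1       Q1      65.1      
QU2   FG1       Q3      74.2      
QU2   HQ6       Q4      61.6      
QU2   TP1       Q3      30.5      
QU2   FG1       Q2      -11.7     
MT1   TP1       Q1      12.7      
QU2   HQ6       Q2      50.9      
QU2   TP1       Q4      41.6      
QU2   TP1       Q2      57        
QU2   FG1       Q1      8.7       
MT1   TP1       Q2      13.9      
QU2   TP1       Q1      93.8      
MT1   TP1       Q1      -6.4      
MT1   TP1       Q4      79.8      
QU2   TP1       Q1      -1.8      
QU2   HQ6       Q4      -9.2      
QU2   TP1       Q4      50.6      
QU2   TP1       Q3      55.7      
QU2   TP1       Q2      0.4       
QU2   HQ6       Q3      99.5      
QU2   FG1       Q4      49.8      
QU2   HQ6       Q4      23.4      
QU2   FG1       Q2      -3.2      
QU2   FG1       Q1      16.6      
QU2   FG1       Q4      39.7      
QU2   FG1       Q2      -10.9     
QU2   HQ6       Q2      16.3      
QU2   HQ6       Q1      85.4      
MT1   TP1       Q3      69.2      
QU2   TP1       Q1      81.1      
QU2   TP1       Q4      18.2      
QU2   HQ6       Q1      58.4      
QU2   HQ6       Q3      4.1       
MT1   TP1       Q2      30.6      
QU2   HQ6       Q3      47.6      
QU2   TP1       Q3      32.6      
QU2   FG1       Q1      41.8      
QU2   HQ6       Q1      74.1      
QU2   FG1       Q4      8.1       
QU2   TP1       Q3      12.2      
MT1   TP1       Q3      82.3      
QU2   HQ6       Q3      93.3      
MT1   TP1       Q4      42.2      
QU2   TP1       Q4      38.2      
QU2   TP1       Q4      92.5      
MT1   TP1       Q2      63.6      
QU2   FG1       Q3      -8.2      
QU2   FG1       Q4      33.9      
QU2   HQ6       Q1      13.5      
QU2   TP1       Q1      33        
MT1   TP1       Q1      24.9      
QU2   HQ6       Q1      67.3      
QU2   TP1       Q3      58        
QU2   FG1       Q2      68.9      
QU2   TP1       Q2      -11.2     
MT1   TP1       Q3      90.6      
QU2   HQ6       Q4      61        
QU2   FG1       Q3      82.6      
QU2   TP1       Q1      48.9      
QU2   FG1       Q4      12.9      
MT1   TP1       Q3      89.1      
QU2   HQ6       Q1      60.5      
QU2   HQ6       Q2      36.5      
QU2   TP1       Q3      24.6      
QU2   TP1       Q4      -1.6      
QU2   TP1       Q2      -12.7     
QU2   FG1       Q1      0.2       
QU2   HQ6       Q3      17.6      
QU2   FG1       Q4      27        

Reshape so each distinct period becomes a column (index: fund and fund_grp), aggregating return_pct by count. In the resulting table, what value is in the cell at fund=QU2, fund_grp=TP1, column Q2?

Rows with fund=QU2, fund_grp=TP1 and period=Q2: return_pct values are -12.3, 63.9, 57, 0.4, -11.2, -12.7.
6 rows match — count = 6.

6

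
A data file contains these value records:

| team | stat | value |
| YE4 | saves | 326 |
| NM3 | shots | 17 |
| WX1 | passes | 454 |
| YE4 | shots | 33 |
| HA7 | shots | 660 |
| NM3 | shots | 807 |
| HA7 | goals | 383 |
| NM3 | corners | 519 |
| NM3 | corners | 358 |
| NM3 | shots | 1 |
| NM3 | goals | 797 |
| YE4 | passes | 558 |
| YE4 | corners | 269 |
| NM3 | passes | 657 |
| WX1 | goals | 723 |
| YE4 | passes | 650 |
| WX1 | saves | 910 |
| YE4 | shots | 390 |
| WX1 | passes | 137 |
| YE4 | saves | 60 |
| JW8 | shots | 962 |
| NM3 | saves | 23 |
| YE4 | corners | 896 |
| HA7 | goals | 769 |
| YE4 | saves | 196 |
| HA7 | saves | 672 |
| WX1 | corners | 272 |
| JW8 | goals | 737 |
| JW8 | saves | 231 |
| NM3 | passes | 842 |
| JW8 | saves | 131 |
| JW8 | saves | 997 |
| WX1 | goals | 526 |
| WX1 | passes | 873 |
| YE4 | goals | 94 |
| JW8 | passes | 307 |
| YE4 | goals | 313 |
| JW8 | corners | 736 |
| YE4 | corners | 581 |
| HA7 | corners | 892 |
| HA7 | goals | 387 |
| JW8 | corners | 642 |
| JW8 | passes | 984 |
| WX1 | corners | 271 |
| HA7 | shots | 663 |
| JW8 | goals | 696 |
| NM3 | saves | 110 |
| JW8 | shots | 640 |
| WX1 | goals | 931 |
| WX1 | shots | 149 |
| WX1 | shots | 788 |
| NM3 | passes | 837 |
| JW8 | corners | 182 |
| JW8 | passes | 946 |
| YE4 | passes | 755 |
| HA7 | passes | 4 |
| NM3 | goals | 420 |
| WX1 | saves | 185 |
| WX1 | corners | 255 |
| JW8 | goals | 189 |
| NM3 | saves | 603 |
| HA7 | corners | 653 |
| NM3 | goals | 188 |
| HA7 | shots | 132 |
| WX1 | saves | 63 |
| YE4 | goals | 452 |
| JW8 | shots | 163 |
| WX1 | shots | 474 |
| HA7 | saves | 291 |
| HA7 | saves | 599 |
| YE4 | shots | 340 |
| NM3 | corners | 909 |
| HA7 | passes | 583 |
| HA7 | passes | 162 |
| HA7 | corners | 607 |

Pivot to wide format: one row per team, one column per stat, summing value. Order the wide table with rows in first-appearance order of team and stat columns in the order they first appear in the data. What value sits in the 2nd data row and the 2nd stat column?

825

With rows in first-appearance order of team, row 2 is team=NM3. stat columns in first-appearance order: saves, shots, passes, goals, corners; column 2 is shots.
Long rows with team=NM3, stat=shots: 17 + 807 + 1 = 825.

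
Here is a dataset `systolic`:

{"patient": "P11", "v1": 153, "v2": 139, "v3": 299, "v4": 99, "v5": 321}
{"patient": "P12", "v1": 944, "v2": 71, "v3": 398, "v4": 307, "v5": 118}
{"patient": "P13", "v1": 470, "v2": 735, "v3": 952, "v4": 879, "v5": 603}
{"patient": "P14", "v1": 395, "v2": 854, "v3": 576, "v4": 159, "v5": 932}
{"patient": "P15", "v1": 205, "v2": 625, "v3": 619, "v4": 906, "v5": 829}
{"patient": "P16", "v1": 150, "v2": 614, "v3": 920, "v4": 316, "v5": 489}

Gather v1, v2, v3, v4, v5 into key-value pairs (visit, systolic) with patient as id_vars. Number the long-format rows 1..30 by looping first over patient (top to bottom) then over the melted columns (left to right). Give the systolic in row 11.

470

30 rows total (6 × 5). Row 11: index ⌊(11-1)/5⌋ = 2 into patient → P13; (11-1) mod 5 = 0 into the melted columns → v1.
So row 11 is (P13, v1, 470); systolic = 470.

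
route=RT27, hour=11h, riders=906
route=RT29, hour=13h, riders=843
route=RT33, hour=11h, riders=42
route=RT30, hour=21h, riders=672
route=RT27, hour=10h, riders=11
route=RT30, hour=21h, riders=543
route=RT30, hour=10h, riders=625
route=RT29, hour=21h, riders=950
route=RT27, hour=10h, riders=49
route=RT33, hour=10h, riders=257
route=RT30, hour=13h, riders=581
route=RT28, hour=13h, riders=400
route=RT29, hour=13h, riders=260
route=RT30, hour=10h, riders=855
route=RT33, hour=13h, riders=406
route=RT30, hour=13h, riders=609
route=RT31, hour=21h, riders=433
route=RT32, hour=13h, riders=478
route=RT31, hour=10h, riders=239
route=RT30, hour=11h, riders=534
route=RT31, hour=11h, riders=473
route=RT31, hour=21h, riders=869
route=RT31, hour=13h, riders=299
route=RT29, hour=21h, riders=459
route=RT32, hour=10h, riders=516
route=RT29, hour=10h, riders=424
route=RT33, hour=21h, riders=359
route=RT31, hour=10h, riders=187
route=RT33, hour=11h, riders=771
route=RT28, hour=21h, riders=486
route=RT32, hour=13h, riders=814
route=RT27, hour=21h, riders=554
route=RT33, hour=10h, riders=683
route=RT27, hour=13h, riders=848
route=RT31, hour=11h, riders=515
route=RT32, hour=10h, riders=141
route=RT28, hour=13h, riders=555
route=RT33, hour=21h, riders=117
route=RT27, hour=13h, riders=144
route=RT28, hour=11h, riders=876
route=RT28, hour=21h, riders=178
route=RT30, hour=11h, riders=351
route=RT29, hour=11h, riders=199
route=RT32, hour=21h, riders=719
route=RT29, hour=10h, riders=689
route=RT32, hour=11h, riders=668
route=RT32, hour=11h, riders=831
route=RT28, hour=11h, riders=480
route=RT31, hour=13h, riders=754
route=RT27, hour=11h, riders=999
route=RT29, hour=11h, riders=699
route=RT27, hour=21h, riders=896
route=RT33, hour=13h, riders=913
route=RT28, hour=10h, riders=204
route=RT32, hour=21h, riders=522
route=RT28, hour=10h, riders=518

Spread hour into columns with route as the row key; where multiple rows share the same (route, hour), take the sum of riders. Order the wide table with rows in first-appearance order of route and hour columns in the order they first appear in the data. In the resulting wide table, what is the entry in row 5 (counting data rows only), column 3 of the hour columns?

With rows in first-appearance order of route, row 5 is route=RT28. hour columns in first-appearance order: 11h, 13h, 21h, 10h; column 3 is 21h.
Long rows with route=RT28, hour=21h: 486 + 178 = 664.

664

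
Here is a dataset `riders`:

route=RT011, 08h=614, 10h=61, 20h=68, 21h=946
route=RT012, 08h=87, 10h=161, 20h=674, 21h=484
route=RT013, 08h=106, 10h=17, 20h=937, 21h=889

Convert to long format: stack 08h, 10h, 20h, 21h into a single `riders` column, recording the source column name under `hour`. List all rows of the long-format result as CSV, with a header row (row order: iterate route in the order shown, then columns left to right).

Each (route, column) pair becomes one row: 3 × 4 = 12 rows.
For example, (RT011, 08h) → riders=614.

route,hour,riders
RT011,08h,614
RT011,10h,61
RT011,20h,68
RT011,21h,946
RT012,08h,87
RT012,10h,161
RT012,20h,674
RT012,21h,484
RT013,08h,106
RT013,10h,17
RT013,20h,937
RT013,21h,889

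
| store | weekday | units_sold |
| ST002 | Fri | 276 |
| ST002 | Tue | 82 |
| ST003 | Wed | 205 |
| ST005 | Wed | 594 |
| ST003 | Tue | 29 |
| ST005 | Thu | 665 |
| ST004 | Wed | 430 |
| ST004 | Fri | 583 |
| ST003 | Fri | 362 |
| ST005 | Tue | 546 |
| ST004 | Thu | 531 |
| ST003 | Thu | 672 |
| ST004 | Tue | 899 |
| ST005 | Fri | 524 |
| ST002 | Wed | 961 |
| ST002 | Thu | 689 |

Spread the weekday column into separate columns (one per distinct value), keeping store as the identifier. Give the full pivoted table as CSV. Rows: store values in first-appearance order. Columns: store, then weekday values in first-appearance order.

Columns: store plus the 4 distinct weekday values (Fri, Tue, Wed, Thu).
For example, row ST002 column Fri takes units_sold=276 from the long row (ST002, Fri).

store,Fri,Tue,Wed,Thu
ST002,276,82,961,689
ST003,362,29,205,672
ST005,524,546,594,665
ST004,583,899,430,531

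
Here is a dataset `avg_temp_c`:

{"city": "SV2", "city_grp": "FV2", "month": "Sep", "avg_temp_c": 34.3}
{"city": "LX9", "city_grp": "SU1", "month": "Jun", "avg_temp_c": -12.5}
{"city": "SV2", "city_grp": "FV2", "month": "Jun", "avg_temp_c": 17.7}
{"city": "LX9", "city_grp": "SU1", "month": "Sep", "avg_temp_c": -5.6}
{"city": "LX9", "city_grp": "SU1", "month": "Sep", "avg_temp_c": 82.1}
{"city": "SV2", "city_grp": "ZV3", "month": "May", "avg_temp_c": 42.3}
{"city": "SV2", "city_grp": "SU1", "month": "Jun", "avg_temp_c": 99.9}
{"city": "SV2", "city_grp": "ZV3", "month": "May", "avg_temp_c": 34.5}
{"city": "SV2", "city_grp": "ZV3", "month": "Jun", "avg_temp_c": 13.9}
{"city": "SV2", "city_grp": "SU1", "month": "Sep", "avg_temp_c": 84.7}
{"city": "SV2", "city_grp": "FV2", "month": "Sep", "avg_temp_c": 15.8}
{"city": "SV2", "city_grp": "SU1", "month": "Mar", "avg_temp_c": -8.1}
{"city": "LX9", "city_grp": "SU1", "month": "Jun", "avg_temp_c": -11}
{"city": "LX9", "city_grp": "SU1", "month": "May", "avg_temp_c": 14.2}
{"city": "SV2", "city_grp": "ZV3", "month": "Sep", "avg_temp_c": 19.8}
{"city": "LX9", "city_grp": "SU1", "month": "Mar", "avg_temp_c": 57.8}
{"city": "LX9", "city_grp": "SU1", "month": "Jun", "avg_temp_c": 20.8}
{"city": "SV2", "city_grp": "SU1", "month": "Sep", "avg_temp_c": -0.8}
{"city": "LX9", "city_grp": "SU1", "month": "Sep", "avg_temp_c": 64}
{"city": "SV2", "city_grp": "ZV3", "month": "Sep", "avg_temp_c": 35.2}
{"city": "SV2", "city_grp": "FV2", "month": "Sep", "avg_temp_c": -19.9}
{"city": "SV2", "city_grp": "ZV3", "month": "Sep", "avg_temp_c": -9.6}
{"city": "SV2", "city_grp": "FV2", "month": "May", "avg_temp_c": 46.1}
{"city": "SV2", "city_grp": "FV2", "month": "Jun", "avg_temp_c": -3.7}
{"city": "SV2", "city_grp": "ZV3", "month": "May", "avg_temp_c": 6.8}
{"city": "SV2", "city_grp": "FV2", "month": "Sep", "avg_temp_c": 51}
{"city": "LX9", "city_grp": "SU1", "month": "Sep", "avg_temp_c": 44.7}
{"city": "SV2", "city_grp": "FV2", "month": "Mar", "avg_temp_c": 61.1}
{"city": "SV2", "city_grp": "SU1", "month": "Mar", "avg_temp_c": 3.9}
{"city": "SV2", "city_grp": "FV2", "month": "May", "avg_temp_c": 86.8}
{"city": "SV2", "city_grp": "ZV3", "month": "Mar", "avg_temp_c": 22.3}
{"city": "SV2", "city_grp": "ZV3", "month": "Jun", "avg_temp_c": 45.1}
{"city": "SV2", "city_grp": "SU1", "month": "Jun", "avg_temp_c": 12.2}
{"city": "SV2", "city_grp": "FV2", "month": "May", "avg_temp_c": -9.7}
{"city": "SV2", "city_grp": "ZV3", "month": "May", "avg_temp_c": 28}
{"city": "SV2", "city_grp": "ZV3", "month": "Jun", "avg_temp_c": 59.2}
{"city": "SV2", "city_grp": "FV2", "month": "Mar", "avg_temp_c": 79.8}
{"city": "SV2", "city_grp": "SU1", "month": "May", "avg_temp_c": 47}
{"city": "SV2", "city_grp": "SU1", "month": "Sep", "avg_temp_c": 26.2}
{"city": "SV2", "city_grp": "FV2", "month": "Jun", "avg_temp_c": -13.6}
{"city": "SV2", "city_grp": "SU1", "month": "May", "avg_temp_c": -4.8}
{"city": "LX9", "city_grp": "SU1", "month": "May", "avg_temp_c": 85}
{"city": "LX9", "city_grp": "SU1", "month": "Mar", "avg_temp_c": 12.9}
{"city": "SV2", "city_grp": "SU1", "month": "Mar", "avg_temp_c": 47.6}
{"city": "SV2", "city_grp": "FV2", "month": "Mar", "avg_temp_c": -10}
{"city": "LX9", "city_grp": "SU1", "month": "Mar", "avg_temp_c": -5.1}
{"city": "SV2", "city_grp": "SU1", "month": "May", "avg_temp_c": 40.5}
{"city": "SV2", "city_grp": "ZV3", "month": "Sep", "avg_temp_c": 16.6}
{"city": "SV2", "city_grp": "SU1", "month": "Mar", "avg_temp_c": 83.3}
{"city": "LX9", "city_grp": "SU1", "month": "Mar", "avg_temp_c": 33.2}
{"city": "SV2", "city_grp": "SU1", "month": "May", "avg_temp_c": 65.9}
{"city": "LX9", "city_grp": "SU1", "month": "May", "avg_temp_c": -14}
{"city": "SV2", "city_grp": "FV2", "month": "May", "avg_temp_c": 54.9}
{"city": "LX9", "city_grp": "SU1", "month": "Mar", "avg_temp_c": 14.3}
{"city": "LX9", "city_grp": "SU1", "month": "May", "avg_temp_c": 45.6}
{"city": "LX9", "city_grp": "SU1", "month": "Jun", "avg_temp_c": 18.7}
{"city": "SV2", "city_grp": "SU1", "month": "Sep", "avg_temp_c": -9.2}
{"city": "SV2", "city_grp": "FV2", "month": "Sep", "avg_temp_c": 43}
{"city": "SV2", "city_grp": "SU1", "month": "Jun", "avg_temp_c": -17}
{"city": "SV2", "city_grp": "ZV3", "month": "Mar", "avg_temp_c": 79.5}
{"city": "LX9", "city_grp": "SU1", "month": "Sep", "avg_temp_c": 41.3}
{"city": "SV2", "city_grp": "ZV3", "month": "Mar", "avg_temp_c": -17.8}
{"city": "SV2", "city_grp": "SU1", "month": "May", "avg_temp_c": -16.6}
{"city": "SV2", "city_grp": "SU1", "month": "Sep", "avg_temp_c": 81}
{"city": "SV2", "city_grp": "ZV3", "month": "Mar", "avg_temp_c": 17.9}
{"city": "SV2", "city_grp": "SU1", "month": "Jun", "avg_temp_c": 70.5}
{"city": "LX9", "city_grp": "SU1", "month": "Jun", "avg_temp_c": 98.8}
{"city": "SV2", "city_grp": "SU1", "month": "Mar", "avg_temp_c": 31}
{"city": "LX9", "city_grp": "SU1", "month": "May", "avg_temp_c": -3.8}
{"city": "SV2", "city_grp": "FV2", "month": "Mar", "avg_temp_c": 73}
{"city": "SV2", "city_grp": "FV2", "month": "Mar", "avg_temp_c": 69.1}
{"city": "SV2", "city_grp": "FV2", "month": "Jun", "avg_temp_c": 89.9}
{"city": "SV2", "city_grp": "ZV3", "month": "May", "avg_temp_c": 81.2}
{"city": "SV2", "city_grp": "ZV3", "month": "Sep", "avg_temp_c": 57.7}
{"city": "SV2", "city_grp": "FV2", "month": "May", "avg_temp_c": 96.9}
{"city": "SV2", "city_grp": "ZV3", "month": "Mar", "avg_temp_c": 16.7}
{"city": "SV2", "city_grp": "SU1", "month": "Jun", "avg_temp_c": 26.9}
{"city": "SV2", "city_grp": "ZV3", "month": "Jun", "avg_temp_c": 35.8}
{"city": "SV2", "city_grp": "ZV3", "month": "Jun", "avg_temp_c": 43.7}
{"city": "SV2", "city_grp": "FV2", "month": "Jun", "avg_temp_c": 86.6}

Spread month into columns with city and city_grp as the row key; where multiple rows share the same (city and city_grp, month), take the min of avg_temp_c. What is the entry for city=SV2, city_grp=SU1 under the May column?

-16.6

Rows with city=SV2, city_grp=SU1 and month=May: avg_temp_c values are 47, -4.8, 40.5, 65.9, -16.6.
min(47, -4.8, 40.5, 65.9, -16.6) = -16.6.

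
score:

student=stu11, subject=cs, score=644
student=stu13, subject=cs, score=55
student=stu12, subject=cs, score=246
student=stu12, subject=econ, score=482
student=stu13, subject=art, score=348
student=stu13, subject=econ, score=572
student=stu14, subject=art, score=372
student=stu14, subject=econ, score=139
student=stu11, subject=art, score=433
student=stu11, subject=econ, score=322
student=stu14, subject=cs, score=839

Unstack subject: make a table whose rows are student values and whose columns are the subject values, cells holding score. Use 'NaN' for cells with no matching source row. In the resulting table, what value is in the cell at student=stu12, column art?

NaN

No long-format row has student=stu12 and subject=art, so the cell is NaN.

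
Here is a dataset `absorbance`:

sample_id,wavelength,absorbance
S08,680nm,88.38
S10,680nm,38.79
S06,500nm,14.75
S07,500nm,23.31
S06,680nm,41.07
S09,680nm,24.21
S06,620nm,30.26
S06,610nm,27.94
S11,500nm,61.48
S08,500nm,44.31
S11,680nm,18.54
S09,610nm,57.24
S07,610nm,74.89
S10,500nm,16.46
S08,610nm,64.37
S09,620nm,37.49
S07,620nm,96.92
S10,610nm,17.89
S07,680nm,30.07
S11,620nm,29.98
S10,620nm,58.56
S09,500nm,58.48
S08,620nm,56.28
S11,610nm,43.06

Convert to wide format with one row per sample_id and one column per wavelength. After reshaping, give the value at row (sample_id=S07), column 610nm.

Wide layout: rows indexed by sample_id, columns are the 4 distinct wavelength values (680nm, 500nm, 620nm, 610nm).
Cell (sample_id=S07, wavelength=610nm) draws from the long row where sample_id=S07 and wavelength=610nm, which has absorbance=74.89.

74.89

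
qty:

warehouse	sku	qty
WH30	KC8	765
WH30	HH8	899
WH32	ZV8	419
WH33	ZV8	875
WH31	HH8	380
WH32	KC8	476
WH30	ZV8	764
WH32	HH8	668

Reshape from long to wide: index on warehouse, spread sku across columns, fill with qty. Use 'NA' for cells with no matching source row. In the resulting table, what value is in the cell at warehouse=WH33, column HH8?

No long-format row has warehouse=WH33 and sku=HH8, so the cell is NA.

NA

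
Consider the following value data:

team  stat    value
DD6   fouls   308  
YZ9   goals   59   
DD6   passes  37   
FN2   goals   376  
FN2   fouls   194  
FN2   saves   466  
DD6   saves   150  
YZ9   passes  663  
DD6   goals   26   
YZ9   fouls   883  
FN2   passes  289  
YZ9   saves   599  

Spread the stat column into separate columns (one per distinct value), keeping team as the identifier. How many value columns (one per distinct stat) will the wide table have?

4

4 distinct stat values: goals, fouls, passes, saves.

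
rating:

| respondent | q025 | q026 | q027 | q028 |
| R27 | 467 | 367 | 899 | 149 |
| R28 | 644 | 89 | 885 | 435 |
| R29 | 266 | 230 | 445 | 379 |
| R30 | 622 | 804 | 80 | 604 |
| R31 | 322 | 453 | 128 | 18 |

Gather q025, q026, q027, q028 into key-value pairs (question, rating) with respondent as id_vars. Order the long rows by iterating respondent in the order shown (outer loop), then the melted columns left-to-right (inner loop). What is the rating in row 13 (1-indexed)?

20 rows total (5 × 4). Row 13: index ⌊(13-1)/4⌋ = 3 into respondent → R30; (13-1) mod 4 = 0 into the melted columns → q025.
So row 13 is (R30, q025, 622); rating = 622.

622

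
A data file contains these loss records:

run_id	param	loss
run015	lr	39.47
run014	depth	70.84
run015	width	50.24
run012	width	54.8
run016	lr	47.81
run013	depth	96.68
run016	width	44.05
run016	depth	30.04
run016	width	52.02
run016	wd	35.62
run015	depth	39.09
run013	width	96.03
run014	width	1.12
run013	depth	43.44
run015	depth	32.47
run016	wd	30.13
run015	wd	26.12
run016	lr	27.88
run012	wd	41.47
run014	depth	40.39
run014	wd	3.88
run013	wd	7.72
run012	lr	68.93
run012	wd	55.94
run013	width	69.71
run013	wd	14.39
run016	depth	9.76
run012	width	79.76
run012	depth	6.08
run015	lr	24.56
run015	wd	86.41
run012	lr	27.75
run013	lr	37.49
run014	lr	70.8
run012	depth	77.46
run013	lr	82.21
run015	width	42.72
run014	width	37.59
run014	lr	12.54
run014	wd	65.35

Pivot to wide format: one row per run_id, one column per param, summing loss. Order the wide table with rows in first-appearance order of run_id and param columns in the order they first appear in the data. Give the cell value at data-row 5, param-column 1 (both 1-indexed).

119.70

With rows in first-appearance order of run_id, row 5 is run_id=run013. param columns in first-appearance order: lr, depth, width, wd; column 1 is lr.
Long rows with run_id=run013, param=lr: 37.49 + 82.21 = 119.70.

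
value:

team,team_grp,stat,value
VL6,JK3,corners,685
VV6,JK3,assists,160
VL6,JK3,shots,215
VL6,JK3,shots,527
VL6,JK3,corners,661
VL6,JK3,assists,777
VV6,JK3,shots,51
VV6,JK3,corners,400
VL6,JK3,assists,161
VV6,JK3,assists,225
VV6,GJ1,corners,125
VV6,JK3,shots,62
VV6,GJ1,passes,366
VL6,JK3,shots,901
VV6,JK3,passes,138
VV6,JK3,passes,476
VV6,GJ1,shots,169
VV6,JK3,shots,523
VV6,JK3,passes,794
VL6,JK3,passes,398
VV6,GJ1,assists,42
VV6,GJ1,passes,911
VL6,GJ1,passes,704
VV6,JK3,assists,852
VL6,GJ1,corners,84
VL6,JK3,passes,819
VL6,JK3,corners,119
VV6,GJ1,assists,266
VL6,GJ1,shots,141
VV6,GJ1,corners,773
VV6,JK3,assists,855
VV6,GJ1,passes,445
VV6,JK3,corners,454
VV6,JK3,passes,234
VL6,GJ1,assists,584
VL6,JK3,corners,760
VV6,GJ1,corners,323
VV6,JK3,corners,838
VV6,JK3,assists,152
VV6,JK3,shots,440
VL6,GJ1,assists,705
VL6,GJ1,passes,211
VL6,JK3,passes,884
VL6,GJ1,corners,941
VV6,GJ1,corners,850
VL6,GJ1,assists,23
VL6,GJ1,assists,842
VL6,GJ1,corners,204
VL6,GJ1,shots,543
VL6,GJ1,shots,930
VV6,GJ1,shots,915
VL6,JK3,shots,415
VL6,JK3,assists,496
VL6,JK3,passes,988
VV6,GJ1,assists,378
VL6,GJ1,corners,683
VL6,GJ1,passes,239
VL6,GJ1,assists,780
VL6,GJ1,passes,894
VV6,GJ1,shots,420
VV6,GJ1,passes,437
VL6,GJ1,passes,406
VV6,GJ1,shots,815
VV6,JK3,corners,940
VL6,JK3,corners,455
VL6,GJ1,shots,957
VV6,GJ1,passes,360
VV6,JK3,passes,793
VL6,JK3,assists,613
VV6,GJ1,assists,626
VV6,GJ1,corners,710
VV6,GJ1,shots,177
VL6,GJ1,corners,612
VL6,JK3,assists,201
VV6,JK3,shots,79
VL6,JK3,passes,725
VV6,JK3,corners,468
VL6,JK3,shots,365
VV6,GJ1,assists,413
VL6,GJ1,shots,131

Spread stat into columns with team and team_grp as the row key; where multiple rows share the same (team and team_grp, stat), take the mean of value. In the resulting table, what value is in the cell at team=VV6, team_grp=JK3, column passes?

487

Rows with team=VV6, team_grp=JK3 and stat=passes: value values are 138, 476, 794, 234, 793.
(138 + 476 + 794 + 234 + 793) / 5 = 487.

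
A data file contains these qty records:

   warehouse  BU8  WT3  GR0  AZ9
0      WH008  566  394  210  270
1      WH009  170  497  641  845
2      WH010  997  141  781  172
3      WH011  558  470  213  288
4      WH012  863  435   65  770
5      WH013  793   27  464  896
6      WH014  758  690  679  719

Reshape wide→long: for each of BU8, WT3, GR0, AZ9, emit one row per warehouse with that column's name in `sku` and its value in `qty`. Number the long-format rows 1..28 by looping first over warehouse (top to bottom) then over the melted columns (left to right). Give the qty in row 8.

28 rows total (7 × 4). Row 8: index ⌊(8-1)/4⌋ = 1 into warehouse → WH009; (8-1) mod 4 = 3 into the melted columns → AZ9.
So row 8 is (WH009, AZ9, 845); qty = 845.

845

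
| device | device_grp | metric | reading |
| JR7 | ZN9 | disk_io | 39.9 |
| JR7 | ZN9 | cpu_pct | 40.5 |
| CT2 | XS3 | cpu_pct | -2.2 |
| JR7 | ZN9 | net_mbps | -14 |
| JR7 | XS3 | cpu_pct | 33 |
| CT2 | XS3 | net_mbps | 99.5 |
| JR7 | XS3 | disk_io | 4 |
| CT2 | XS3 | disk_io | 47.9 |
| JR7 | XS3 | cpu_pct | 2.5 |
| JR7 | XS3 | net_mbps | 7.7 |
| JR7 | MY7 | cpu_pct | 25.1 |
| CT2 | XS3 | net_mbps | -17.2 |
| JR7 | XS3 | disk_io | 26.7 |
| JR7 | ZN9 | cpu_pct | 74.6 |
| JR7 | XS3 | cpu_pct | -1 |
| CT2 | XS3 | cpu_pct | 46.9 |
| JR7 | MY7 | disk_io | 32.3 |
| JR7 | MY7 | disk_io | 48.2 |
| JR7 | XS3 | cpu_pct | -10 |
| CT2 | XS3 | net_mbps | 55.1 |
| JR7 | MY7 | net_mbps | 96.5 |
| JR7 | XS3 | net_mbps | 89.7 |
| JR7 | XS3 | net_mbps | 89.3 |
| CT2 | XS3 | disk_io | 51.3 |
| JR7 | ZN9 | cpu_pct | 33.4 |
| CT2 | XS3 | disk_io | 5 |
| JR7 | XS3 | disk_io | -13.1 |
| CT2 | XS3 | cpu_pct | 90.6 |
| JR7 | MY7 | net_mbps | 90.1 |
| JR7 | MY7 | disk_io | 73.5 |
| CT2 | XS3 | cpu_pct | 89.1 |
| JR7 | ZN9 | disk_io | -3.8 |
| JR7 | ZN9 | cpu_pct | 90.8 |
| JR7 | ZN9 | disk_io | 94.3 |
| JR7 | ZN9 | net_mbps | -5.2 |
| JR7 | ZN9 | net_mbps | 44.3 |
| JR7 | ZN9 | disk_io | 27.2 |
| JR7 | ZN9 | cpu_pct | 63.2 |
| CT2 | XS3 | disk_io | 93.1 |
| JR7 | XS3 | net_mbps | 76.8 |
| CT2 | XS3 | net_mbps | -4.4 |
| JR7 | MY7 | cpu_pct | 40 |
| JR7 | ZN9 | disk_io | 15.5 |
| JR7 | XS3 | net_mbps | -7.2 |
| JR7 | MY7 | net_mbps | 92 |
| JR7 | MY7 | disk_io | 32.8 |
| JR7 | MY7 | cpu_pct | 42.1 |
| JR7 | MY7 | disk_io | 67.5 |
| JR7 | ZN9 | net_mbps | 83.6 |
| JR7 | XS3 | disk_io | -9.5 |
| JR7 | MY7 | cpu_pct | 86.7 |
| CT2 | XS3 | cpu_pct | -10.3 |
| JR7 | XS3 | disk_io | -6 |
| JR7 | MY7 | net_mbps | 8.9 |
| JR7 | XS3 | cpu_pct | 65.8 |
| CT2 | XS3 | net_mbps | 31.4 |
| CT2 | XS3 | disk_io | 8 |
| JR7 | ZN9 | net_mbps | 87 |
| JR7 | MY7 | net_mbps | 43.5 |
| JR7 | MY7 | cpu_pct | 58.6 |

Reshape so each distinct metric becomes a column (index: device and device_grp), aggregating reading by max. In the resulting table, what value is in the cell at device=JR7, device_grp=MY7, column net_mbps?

Rows with device=JR7, device_grp=MY7 and metric=net_mbps: reading values are 96.5, 90.1, 92, 8.9, 43.5.
max(96.5, 90.1, 92, 8.9, 43.5) = 96.5.

96.5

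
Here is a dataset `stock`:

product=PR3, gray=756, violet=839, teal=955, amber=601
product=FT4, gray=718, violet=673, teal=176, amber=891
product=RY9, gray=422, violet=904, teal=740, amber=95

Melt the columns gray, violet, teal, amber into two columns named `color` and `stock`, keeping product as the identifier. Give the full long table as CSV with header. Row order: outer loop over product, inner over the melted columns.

product,color,stock
PR3,gray,756
PR3,violet,839
PR3,teal,955
PR3,amber,601
FT4,gray,718
FT4,violet,673
FT4,teal,176
FT4,amber,891
RY9,gray,422
RY9,violet,904
RY9,teal,740
RY9,amber,95

Each (product, column) pair becomes one row: 3 × 4 = 12 rows.
For example, (PR3, gray) → stock=756.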